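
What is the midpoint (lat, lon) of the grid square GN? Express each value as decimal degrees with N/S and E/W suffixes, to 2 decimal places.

Field G=6, N=13: +6·20° lon, +13·10° lat → SW at lon -60°, lat 40°.
Cell spans 20° lon × 10° lat. Centre is SW corner plus half of each.
latitude 45.00° N, longitude 50.00° W.

45.00° N, 50.00° W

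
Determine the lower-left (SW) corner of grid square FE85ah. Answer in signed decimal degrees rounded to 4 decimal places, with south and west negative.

-44.7083, -64.0000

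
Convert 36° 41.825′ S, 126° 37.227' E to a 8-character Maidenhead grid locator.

PF33hh42

Shift to the Maidenhead origin (180°W, 90°S): lon 306.62045, lat 53.30292.
Field (20°×10°, letters A–R): 306.62045/20 → 15 → P, 53.30292/10 → 5 → F; chars PF.
Square (2°×1°, digits 0–9): 6.62045/2 → 3, 3.30292/1 → 3; chars 33.
Subsquare (5′×2.5′, letters a–x): 0.62045/0.0833333 → 7 → h, 0.30292/0.0416667 → 7 → h; chars hh.
Extended square (30″×15″, digits 0–9): 0.03712/0.00833333 → 4, 0.01125/0.00416667 → 2; chars 42.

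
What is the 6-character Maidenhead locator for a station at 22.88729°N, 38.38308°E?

Add 180° to longitude and 90° to latitude: 218.3831, 112.8873.
Field (20°×10°, letters A–R): 218.3831/20 → 10 → K, 112.8873/10 → 11 → L; chars KL.
Square (2°×1°, digits 0–9): 18.3831/2 → 9, 2.8873/1 → 2; chars 92.
Subsquare (5′×2.5′, letters a–x): 0.3831/0.0833333 → 4 → e, 0.8873/0.0416667 → 21 → v; chars ev.

KL92ev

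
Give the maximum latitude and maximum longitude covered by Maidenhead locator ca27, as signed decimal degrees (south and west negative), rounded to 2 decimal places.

-82.00, -134.00

Field C=2, A=0: +2·20° lon, +0·10° lat → SW at lon -140°, lat -90°.
Square 2, 7: +2·2° lon, +7·1° lat → SW at lon -136°, lat -83°.
Cell spans 2° lon × 1° lat. NE corner is SW corner plus one full cell.
latitude -82.00, longitude -134.00.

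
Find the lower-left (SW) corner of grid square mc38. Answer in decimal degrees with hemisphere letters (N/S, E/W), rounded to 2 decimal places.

62.00° S, 66.00° E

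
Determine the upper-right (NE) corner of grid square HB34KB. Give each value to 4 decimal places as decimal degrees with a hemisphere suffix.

Field H=7, B=1: +7·20° lon, +1·10° lat → SW at lon -40°, lat -80°.
Square 3, 4: +3·2° lon, +4·1° lat → SW at lon -34°, lat -76°.
Subsquare k=10, b=1: +10·0.0833333° lon, +1·0.0416667° lat → SW at lon -33.1667°, lat -75.9583°.
Cell spans 0.0833333° lon × 0.0416667° lat. NE corner is SW corner plus one full cell.
latitude 75.9167° S, longitude 33.0833° W.

75.9167° S, 33.0833° W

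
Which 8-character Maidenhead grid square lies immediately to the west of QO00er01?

Longitude extended square 0; −1 → -1, wraps to 9, carry into subsquare.
Longitude subsquare e = 4; −1 → 3 = d.
The latitude characters are unchanged.

QO00dr91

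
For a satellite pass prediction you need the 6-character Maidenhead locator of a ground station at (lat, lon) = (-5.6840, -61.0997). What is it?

Offset from 180°W / 90°S: lon 118.9003°, lat 84.3160°.
Field (20°×10°, letters A–R): lon ⌊118.9003/20⌋ = 5 → F; lat ⌊84.3160/10⌋ = 8 → I.
Square (2°×1°, digits 0–9): lon ⌊18.9003/2⌋ = 9; lat ⌊4.3160/1⌋ = 4.
Subsquare (5′×2.5′, letters a–x): lon ⌊0.9003/0.0833333⌋ = 10 → k; lat ⌊0.3160/0.0416667⌋ = 7 → h.

FI94kh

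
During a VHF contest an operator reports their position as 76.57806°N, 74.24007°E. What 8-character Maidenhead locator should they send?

Add 180° to longitude and 90° to latitude: 254.24007, 166.57806.
Field: lon ⌊254.24007/20⌋ = 12 → M; lat ⌊166.57806/10⌋ = 16 → Q.
Square: lon ⌊14.24007/2⌋ = 7; lat ⌊6.57806/1⌋ = 6.
Subsquare: lon ⌊0.24007/0.0833333⌋ = 2 → c; lat ⌊0.57806/0.0416667⌋ = 13 → n.
Extended square: lon ⌊0.07340/0.00833333⌋ = 8; lat ⌊0.03639/0.00416667⌋ = 8.

MQ76cn88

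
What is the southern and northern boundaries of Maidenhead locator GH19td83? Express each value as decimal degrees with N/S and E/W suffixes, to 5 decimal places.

Field G=6, H=7: +6·20° lon, +7·10° lat → SW at lon -60°, lat -20°.
Square 1, 9: +1·2° lon, +9·1° lat → SW at lon -58°, lat -11°.
Subsquare t=19, d=3: +19·0.0833333° lon, +3·0.0416667° lat → SW at lon -56.4167°, lat -10.875°.
Extended square 8, 3: +8·0.00833333° lon, +3·0.00416667° lat → SW at lon -56.35°, lat -10.8625°.
Cell spans 0.00833333° lon × 0.00416667° lat.
south 10.86250° S, north 10.85833° S.

10.86250° S, 10.85833° S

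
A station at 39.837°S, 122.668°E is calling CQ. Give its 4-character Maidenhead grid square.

PF10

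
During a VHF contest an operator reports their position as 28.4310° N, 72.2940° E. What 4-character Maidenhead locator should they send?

Shift to the Maidenhead origin (180°W, 90°S): lon 252.29, lat 118.43.
Field: 252.29/20 → 12 → M, 118.43/10 → 11 → L; chars ML.
Square: 12.29/2 → 6, 8.43/1 → 8; chars 68.

ML68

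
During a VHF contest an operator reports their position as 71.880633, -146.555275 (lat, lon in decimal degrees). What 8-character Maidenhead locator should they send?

Offset from 180°W / 90°S: lon 33.44473°, lat 161.88063°.
Field (20°×10°, letters A–R): lon ⌊33.44473/20⌋ = 1 → B; lat ⌊161.88063/10⌋ = 16 → Q.
Square (2°×1°, digits 0–9): lon ⌊13.44473/2⌋ = 6; lat ⌊1.88063/1⌋ = 1.
Subsquare (5′×2.5′, letters a–x): lon ⌊1.44473/0.0833333⌋ = 17 → r; lat ⌊0.88063/0.0416667⌋ = 21 → v.
Extended square (30″×15″, digits 0–9): lon ⌊0.02806/0.00833333⌋ = 3; lat ⌊0.00563/0.00416667⌋ = 1.

BQ61rv31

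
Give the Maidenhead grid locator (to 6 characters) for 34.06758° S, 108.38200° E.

OF45ew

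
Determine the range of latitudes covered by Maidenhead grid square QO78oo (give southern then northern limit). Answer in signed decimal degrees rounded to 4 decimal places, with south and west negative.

58.5833, 58.6250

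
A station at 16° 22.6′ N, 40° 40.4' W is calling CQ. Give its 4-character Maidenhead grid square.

Add 180° to longitude and 90° to latitude: 139.33, 106.38.
Field: lon ⌊139.33/20⌋ = 6 → G; lat ⌊106.38/10⌋ = 10 → K.
Square: lon ⌊19.33/2⌋ = 9; lat ⌊6.38/1⌋ = 6.

GK96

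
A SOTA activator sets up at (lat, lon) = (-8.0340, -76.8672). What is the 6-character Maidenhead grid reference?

Shift to the Maidenhead origin (180°W, 90°S): lon 103.1328, lat 81.9660.
Field (20°×10°, letters A–R): lon ⌊103.1328/20⌋ = 5 → F; lat ⌊81.9660/10⌋ = 8 → I.
Square (2°×1°, digits 0–9): lon ⌊3.1328/2⌋ = 1; lat ⌊1.9660/1⌋ = 1.
Subsquare (5′×2.5′, letters a–x): lon ⌊1.1328/0.0833333⌋ = 13 → n; lat ⌊0.9660/0.0416667⌋ = 23 → x.

FI11nx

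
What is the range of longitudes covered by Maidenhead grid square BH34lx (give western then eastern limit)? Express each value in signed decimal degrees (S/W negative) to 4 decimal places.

-153.0833, -153.0000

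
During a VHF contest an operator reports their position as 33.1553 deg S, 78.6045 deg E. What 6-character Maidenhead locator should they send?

MF96hu

Add 180° to longitude and 90° to latitude: 258.6045, 56.8447.
Field: lon ⌊258.6045/20⌋ = 12 → M; lat ⌊56.8447/10⌋ = 5 → F.
Square: lon ⌊18.6045/2⌋ = 9; lat ⌊6.8447/1⌋ = 6.
Subsquare: lon ⌊0.6045/0.0833333⌋ = 7 → h; lat ⌊0.8447/0.0416667⌋ = 20 → u.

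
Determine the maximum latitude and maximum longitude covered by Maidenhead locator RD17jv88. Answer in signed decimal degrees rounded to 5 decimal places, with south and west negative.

-52.08750, 162.82500

Field R=17, D=3: +17·20° lon, +3·10° lat → SW at lon 160°, lat -60°.
Square 1, 7: +1·2° lon, +7·1° lat → SW at lon 162°, lat -53°.
Subsquare j=9, v=21: +9·0.0833333° lon, +21·0.0416667° lat → SW at lon 162.75°, lat -52.125°.
Extended square 8, 8: +8·0.00833333° lon, +8·0.00416667° lat → SW at lon 162.817°, lat -52.0917°.
Cell spans 0.00833333° lon × 0.00416667° lat. NE corner is SW corner plus one full cell.
latitude -52.08750, longitude 162.82500.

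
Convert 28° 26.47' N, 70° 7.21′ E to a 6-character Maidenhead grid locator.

ML58bk

Add 180° to longitude and 90° to latitude: 250.1202, 118.4412.
Field: 250.1202/20 → 12 → M, 118.4412/10 → 11 → L; chars ML.
Square: 10.1202/2 → 5, 8.4412/1 → 8; chars 58.
Subsquare: 0.1202/0.0833333 → 1 → b, 0.4412/0.0416667 → 10 → k; chars bk.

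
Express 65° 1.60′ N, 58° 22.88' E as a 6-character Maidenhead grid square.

LP95ea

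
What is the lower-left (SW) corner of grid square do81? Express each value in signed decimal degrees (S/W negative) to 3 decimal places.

Field D=3, O=14: +3·20° lon, +14·10° lat → SW at lon -120°, lat 50°.
Square 8, 1: +8·2° lon, +1·1° lat → SW at lon -104°, lat 51°.
latitude 51.000, longitude -104.000.

51.000, -104.000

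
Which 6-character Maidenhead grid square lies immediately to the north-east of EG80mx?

EG81na

Longitude subsquare m = 12; +1 → 13 = n.
Latitude subsquare x = 23; +1 → 24, wraps to 0 = a, carry into square.
Latitude square 0; +1 → 1.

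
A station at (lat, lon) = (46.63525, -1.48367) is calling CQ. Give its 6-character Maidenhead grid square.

IN96gp

Offset from 180°W / 90°S: lon 178.5163°, lat 136.6352°.
Field: 178.5163/20 → 8 → I, 136.6352/10 → 13 → N; chars IN.
Square: 18.5163/2 → 9, 6.6352/1 → 6; chars 96.
Subsquare: 0.5163/0.0833333 → 6 → g, 0.6352/0.0416667 → 15 → p; chars gp.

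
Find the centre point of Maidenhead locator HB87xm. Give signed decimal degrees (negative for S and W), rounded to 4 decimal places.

-72.4792, -22.0417

Field H=7, B=1: +7·20° lon, +1·10° lat → SW at lon -40°, lat -80°.
Square 8, 7: +8·2° lon, +7·1° lat → SW at lon -24°, lat -73°.
Subsquare x=23, m=12: +23·0.0833333° lon, +12·0.0416667° lat → SW at lon -22.0833°, lat -72.5°.
Cell spans 0.0833333° lon × 0.0416667° lat. Centre is SW corner plus half of each.
latitude -72.4792, longitude -22.0417.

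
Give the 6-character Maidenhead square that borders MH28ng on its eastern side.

MH28og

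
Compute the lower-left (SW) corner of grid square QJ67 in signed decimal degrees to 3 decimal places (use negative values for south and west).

7.000, 152.000

Field Q=16, J=9: +16·20° lon, +9·10° lat → SW at lon 140°, lat 0°.
Square 6, 7: +6·2° lon, +7·1° lat → SW at lon 152°, lat 7°.
latitude 7.000, longitude 152.000.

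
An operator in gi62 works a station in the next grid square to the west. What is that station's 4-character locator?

Longitude square 6; −1 → 5.
The latitude characters are unchanged.

GI52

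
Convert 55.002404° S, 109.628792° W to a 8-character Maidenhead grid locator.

DD54ex49

Shift to the Maidenhead origin (180°W, 90°S): lon 70.37121, lat 34.99760.
Field (20°×10°, letters A–R): 70.37121/20 → 3 → D, 34.99760/10 → 3 → D; chars DD.
Square (2°×1°, digits 0–9): 10.37121/2 → 5, 4.99760/1 → 4; chars 54.
Subsquare (5′×2.5′, letters a–x): 0.37121/0.0833333 → 4 → e, 0.99760/0.0416667 → 23 → x; chars ex.
Extended square (30″×15″, digits 0–9): 0.03787/0.00833333 → 4, 0.03926/0.00416667 → 9; chars 49.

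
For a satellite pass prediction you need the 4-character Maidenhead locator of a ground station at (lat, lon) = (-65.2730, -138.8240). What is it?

Offset from 180°W / 90°S: lon 41.18°, lat 24.73°.
Field: 41.18/20 → 2 → C, 24.73/10 → 2 → C; chars CC.
Square: 1.18/2 → 0, 4.73/1 → 4; chars 04.

CC04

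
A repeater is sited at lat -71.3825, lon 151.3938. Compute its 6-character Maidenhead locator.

QB58qo

Shift to the Maidenhead origin (180°W, 90°S): lon 331.3938, lat 18.6175.
Field: lon ⌊331.3938/20⌋ = 16 → Q; lat ⌊18.6175/10⌋ = 1 → B.
Square: lon ⌊11.3938/2⌋ = 5; lat ⌊8.6175/1⌋ = 8.
Subsquare: lon ⌊1.3938/0.0833333⌋ = 16 → q; lat ⌊0.6175/0.0416667⌋ = 14 → o.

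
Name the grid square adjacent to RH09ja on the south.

Latitude subsquare a = 0; −1 → -1, wraps to 23 = x, carry into square.
Latitude square 9; −1 → 8.
The longitude characters are unchanged.

RH08jx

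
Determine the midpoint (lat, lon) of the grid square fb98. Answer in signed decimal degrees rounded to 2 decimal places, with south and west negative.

Field F=5, B=1: +5·20° lon, +1·10° lat → SW at lon -80°, lat -80°.
Square 9, 8: +9·2° lon, +8·1° lat → SW at lon -62°, lat -72°.
Cell spans 2° lon × 1° lat. Centre is SW corner plus half of each.
latitude -71.50, longitude -61.00.

-71.50, -61.00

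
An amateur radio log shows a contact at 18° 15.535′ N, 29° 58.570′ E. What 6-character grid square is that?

KK48xg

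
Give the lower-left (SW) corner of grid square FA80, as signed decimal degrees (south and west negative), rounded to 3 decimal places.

-90.000, -64.000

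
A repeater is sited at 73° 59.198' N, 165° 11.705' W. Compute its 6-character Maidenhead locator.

AQ73jx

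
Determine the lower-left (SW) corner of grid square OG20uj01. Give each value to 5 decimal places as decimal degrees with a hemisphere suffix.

29.62083° S, 105.66667° E

Field O=14, G=6: +14·20° lon, +6·10° lat → SW at lon 100°, lat -30°.
Square 2, 0: +2·2° lon, +0·1° lat → SW at lon 104°, lat -30°.
Subsquare u=20, j=9: +20·0.0833333° lon, +9·0.0416667° lat → SW at lon 105.667°, lat -29.625°.
Extended square 0, 1: +0·0.00833333° lon, +1·0.00416667° lat → SW at lon 105.667°, lat -29.6208°.
latitude 29.62083° S, longitude 105.66667° E.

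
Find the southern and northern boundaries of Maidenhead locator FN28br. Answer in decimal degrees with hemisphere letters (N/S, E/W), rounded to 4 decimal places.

48.7083° N, 48.7500° N

Field F=5, N=13: +5·20° lon, +13·10° lat → SW at lon -80°, lat 40°.
Square 2, 8: +2·2° lon, +8·1° lat → SW at lon -76°, lat 48°.
Subsquare b=1, r=17: +1·0.0833333° lon, +17·0.0416667° lat → SW at lon -75.9167°, lat 48.7083°.
Cell spans 0.0833333° lon × 0.0416667° lat.
south 48.7083° N, north 48.7500° N.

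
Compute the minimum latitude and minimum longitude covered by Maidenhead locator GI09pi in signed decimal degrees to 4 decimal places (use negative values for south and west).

-0.6667, -58.7500

Field G=6, I=8: +6·20° lon, +8·10° lat → SW at lon -60°, lat -10°.
Square 0, 9: +0·2° lon, +9·1° lat → SW at lon -60°, lat -1°.
Subsquare p=15, i=8: +15·0.0833333° lon, +8·0.0416667° lat → SW at lon -58.75°, lat -0.666667°.
latitude -0.6667, longitude -58.7500.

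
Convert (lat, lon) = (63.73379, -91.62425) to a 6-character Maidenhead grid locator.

EP43er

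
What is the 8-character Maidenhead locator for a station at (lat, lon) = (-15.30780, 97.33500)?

Add 180° to longitude and 90° to latitude: 277.33500, 74.69220.
Field: lon ⌊277.33500/20⌋ = 13 → N; lat ⌊74.69220/10⌋ = 7 → H.
Square: lon ⌊17.33500/2⌋ = 8; lat ⌊4.69220/1⌋ = 4.
Subsquare: lon ⌊1.33500/0.0833333⌋ = 16 → q; lat ⌊0.69220/0.0416667⌋ = 16 → q.
Extended square: lon ⌊0.00167/0.00833333⌋ = 0; lat ⌊0.02553/0.00416667⌋ = 6.

NH84qq06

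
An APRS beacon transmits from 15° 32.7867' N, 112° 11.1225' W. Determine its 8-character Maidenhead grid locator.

DK35vn71

Shift to the Maidenhead origin (180°W, 90°S): lon 67.81463, lat 105.54645.
Field (20°×10°, letters A–R): 67.81463/20 → 3 → D, 105.54645/10 → 10 → K; chars DK.
Square (2°×1°, digits 0–9): 7.81463/2 → 3, 5.54645/1 → 5; chars 35.
Subsquare (5′×2.5′, letters a–x): 1.81463/0.0833333 → 21 → v, 0.54645/0.0416667 → 13 → n; chars vn.
Extended square (30″×15″, digits 0–9): 0.06463/0.00833333 → 7, 0.00478/0.00416667 → 1; chars 71.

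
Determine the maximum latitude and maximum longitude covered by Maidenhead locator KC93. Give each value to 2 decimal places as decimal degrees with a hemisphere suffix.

66.00° S, 40.00° E

Field K=10, C=2: +10·20° lon, +2·10° lat → SW at lon 20°, lat -70°.
Square 9, 3: +9·2° lon, +3·1° lat → SW at lon 38°, lat -67°.
Cell spans 2° lon × 1° lat. NE corner is SW corner plus one full cell.
latitude 66.00° S, longitude 40.00° E.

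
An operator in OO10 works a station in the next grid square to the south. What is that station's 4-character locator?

Latitude square 0; −1 → -1, wraps to 9, carry into field.
Latitude field O = 14; −1 → 13 = N.
The longitude characters are unchanged.

ON19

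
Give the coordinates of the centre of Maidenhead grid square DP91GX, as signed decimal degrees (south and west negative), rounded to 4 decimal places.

61.9792, -101.4583

Field D=3, P=15: +3·20° lon, +15·10° lat → SW at lon -120°, lat 60°.
Square 9, 1: +9·2° lon, +1·1° lat → SW at lon -102°, lat 61°.
Subsquare g=6, x=23: +6·0.0833333° lon, +23·0.0416667° lat → SW at lon -101.5°, lat 61.9583°.
Cell spans 0.0833333° lon × 0.0416667° lat. Centre is SW corner plus half of each.
latitude 61.9792, longitude -101.4583.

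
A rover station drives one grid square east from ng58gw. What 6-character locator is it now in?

NG58hw

Longitude subsquare g = 6; +1 → 7 = h.
The latitude characters are unchanged.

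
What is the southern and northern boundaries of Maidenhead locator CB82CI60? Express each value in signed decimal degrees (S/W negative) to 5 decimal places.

-77.66667, -77.66250

Field C=2, B=1: +2·20° lon, +1·10° lat → SW at lon -140°, lat -80°.
Square 8, 2: +8·2° lon, +2·1° lat → SW at lon -124°, lat -78°.
Subsquare c=2, i=8: +2·0.0833333° lon, +8·0.0416667° lat → SW at lon -123.833°, lat -77.6667°.
Extended square 6, 0: +6·0.00833333° lon, +0·0.00416667° lat → SW at lon -123.783°, lat -77.6667°.
Cell spans 0.00833333° lon × 0.00416667° lat.
south -77.66667, north -77.66250.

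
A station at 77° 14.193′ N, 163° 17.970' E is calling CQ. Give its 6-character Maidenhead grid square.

Offset from 180°W / 90°S: lon 343.2995°, lat 167.2365°.
Field (20°×10°, letters A–R): 343.2995/20 → 17 → R, 167.2365/10 → 16 → Q; chars RQ.
Square (2°×1°, digits 0–9): 3.2995/2 → 1, 7.2365/1 → 7; chars 17.
Subsquare (5′×2.5′, letters a–x): 1.2995/0.0833333 → 15 → p, 0.2365/0.0416667 → 5 → f; chars pf.

RQ17pf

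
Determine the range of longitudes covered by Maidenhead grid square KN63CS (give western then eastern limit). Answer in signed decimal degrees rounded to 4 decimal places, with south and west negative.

Field K=10, N=13: +10·20° lon, +13·10° lat → SW at lon 20°, lat 40°.
Square 6, 3: +6·2° lon, +3·1° lat → SW at lon 32°, lat 43°.
Subsquare c=2, s=18: +2·0.0833333° lon, +18·0.0416667° lat → SW at lon 32.1667°, lat 43.75°.
Cell spans 0.0833333° lon × 0.0416667° lat.
west 32.1667, east 32.2500.

32.1667, 32.2500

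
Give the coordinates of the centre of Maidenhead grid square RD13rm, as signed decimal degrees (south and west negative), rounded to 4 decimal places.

-56.4792, 163.4583

Field R=17, D=3: +17·20° lon, +3·10° lat → SW at lon 160°, lat -60°.
Square 1, 3: +1·2° lon, +3·1° lat → SW at lon 162°, lat -57°.
Subsquare r=17, m=12: +17·0.0833333° lon, +12·0.0416667° lat → SW at lon 163.417°, lat -56.5°.
Cell spans 0.0833333° lon × 0.0416667° lat. Centre is SW corner plus half of each.
latitude -56.4792, longitude 163.4583.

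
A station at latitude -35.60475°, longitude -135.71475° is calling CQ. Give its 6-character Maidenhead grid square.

Offset from 180°W / 90°S: lon 44.2852°, lat 54.3952°.
Field (20°×10°, letters A–R): 44.2852/20 → 2 → C, 54.3952/10 → 5 → F; chars CF.
Square (2°×1°, digits 0–9): 4.2852/2 → 2, 4.3952/1 → 4; chars 24.
Subsquare (5′×2.5′, letters a–x): 0.2852/0.0833333 → 3 → d, 0.3952/0.0416667 → 9 → j; chars dj.

CF24dj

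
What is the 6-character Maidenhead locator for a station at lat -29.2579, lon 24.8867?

KG20kr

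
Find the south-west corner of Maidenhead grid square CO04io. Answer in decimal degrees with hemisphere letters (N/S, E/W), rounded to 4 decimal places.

54.5833° N, 139.3333° W

Field C=2, O=14: +2·20° lon, +14·10° lat → SW at lon -140°, lat 50°.
Square 0, 4: +0·2° lon, +4·1° lat → SW at lon -140°, lat 54°.
Subsquare i=8, o=14: +8·0.0833333° lon, +14·0.0416667° lat → SW at lon -139.333°, lat 54.5833°.
latitude 54.5833° N, longitude 139.3333° W.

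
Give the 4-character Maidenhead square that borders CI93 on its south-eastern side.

Longitude square 9; +1 → 10, wraps to 0, carry into field.
Longitude field C = 2; +1 → 3 = D.
Latitude square 3; −1 → 2.

DI02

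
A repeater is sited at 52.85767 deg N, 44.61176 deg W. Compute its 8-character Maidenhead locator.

GO72qu65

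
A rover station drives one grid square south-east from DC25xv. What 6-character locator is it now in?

DC35au

Longitude subsquare x = 23; +1 → 24, wraps to 0 = a, carry into square.
Longitude square 2; +1 → 3.
Latitude subsquare v = 21; −1 → 20 = u.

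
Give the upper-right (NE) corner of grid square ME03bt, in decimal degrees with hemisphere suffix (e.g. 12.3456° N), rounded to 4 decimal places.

Field M=12, E=4: +12·20° lon, +4·10° lat → SW at lon 60°, lat -50°.
Square 0, 3: +0·2° lon, +3·1° lat → SW at lon 60°, lat -47°.
Subsquare b=1, t=19: +1·0.0833333° lon, +19·0.0416667° lat → SW at lon 60.0833°, lat -46.2083°.
Cell spans 0.0833333° lon × 0.0416667° lat. NE corner is SW corner plus one full cell.
latitude 46.1667° S, longitude 60.1667° E.

46.1667° S, 60.1667° E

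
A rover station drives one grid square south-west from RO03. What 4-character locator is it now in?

Longitude square 0; −1 → -1, wraps to 9, carry into field.
Longitude field R = 17; −1 → 16 = Q.
Latitude square 3; −1 → 2.

QO92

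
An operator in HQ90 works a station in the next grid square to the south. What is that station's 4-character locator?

HP99

Latitude square 0; −1 → -1, wraps to 9, carry into field.
Latitude field Q = 16; −1 → 15 = P.
The longitude characters are unchanged.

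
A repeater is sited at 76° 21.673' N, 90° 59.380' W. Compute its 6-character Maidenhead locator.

EQ46mi

Add 180° to longitude and 90° to latitude: 89.0103, 166.3612.
Field: lon ⌊89.0103/20⌋ = 4 → E; lat ⌊166.3612/10⌋ = 16 → Q.
Square: lon ⌊9.0103/2⌋ = 4; lat ⌊6.3612/1⌋ = 6.
Subsquare: lon ⌊1.0103/0.0833333⌋ = 12 → m; lat ⌊0.3612/0.0416667⌋ = 8 → i.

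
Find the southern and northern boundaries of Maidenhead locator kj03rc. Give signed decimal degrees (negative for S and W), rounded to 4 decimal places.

3.0833, 3.1250

Field K=10, J=9: +10·20° lon, +9·10° lat → SW at lon 20°, lat 0°.
Square 0, 3: +0·2° lon, +3·1° lat → SW at lon 20°, lat 3°.
Subsquare r=17, c=2: +17·0.0833333° lon, +2·0.0416667° lat → SW at lon 21.4167°, lat 3.08333°.
Cell spans 0.0833333° lon × 0.0416667° lat.
south 3.0833, north 3.1250.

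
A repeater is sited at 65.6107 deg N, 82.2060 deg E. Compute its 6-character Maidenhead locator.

NP15co

Offset from 180°W / 90°S: lon 262.2060°, lat 155.6107°.
Field: lon ⌊262.2060/20⌋ = 13 → N; lat ⌊155.6107/10⌋ = 15 → P.
Square: lon ⌊2.2060/2⌋ = 1; lat ⌊5.6107/1⌋ = 5.
Subsquare: lon ⌊0.2060/0.0833333⌋ = 2 → c; lat ⌊0.6107/0.0416667⌋ = 14 → o.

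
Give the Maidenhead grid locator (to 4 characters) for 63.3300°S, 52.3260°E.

LC66

Add 180° to longitude and 90° to latitude: 232.33, 26.67.
Field: lon ⌊232.33/20⌋ = 11 → L; lat ⌊26.67/10⌋ = 2 → C.
Square: lon ⌊12.33/2⌋ = 6; lat ⌊6.67/1⌋ = 6.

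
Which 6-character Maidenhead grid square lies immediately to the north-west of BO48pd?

BO48oe

Longitude subsquare p = 15; −1 → 14 = o.
Latitude subsquare d = 3; +1 → 4 = e.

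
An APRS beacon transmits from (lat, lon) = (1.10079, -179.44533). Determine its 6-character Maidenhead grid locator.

AJ01gc

Shift to the Maidenhead origin (180°W, 90°S): lon 0.5547, lat 91.1008.
Field: 0.5547/20 → 0 → A, 91.1008/10 → 9 → J; chars AJ.
Square: 0.5547/2 → 0, 1.1008/1 → 1; chars 01.
Subsquare: 0.5547/0.0833333 → 6 → g, 0.1008/0.0416667 → 2 → c; chars gc.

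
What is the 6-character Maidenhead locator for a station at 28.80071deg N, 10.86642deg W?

IL48nt

Shift to the Maidenhead origin (180°W, 90°S): lon 169.1336, lat 118.8007.
Field: lon ⌊169.1336/20⌋ = 8 → I; lat ⌊118.8007/10⌋ = 11 → L.
Square: lon ⌊9.1336/2⌋ = 4; lat ⌊8.8007/1⌋ = 8.
Subsquare: lon ⌊1.1336/0.0833333⌋ = 13 → n; lat ⌊0.8007/0.0416667⌋ = 19 → t.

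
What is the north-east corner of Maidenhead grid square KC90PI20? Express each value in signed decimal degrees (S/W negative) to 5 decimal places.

Field K=10, C=2: +10·20° lon, +2·10° lat → SW at lon 20°, lat -70°.
Square 9, 0: +9·2° lon, +0·1° lat → SW at lon 38°, lat -70°.
Subsquare p=15, i=8: +15·0.0833333° lon, +8·0.0416667° lat → SW at lon 39.25°, lat -69.6667°.
Extended square 2, 0: +2·0.00833333° lon, +0·0.00416667° lat → SW at lon 39.2667°, lat -69.6667°.
Cell spans 0.00833333° lon × 0.00416667° lat. NE corner is SW corner plus one full cell.
latitude -69.66250, longitude 39.27500.

-69.66250, 39.27500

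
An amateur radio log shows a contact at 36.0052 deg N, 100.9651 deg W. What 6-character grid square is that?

DM96ma

Add 180° to longitude and 90° to latitude: 79.0349, 126.0052.
Field: 79.0349/20 → 3 → D, 126.0052/10 → 12 → M; chars DM.
Square: 19.0349/2 → 9, 6.0052/1 → 6; chars 96.
Subsquare: 1.0349/0.0833333 → 12 → m, 0.0052/0.0416667 → 0 → a; chars ma.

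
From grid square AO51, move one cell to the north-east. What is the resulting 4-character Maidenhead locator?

AO62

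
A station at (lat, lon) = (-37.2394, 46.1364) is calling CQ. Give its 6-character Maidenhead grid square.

Shift to the Maidenhead origin (180°W, 90°S): lon 226.1364, lat 52.7606.
Field (20°×10°, letters A–R): 226.1364/20 → 11 → L, 52.7606/10 → 5 → F; chars LF.
Square (2°×1°, digits 0–9): 6.1364/2 → 3, 2.7606/1 → 2; chars 32.
Subsquare (5′×2.5′, letters a–x): 0.1364/0.0833333 → 1 → b, 0.7606/0.0416667 → 18 → s; chars bs.

LF32bs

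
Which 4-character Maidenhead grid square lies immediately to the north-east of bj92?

Longitude square 9; +1 → 10, wraps to 0, carry into field.
Longitude field B = 1; +1 → 2 = C.
Latitude square 2; +1 → 3.

CJ03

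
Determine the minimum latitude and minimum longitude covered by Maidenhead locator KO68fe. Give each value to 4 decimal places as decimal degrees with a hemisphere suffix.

58.1667° N, 32.4167° E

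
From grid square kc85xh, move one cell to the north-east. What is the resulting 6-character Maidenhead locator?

KC95ai

Longitude subsquare x = 23; +1 → 24, wraps to 0 = a, carry into square.
Longitude square 8; +1 → 9.
Latitude subsquare h = 7; +1 → 8 = i.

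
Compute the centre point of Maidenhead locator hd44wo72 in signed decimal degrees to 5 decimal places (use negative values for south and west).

-55.40625, -30.10417

Field H=7, D=3: +7·20° lon, +3·10° lat → SW at lon -40°, lat -60°.
Square 4, 4: +4·2° lon, +4·1° lat → SW at lon -32°, lat -56°.
Subsquare w=22, o=14: +22·0.0833333° lon, +14·0.0416667° lat → SW at lon -30.1667°, lat -55.4167°.
Extended square 7, 2: +7·0.00833333° lon, +2·0.00416667° lat → SW at lon -30.1083°, lat -55.4083°.
Cell spans 0.00833333° lon × 0.00416667° lat. Centre is SW corner plus half of each.
latitude -55.40625, longitude -30.10417.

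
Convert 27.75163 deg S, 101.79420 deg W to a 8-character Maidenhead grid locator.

DG92cf49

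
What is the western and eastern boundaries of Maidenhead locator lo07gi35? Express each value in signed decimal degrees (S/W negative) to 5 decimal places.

40.52500, 40.53333

Field L=11, O=14: +11·20° lon, +14·10° lat → SW at lon 40°, lat 50°.
Square 0, 7: +0·2° lon, +7·1° lat → SW at lon 40°, lat 57°.
Subsquare g=6, i=8: +6·0.0833333° lon, +8·0.0416667° lat → SW at lon 40.5°, lat 57.3333°.
Extended square 3, 5: +3·0.00833333° lon, +5·0.00416667° lat → SW at lon 40.525°, lat 57.3542°.
Cell spans 0.00833333° lon × 0.00416667° lat.
west 40.52500, east 40.53333.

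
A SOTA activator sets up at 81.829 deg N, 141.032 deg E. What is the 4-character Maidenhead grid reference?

QR01

Shift to the Maidenhead origin (180°W, 90°S): lon 321.03, lat 171.83.
Field: 321.03/20 → 16 → Q, 171.83/10 → 17 → R; chars QR.
Square: 1.03/2 → 0, 1.83/1 → 1; chars 01.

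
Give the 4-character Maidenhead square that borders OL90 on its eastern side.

PL00

Longitude square 9; +1 → 10, wraps to 0, carry into field.
Longitude field O = 14; +1 → 15 = P.
The latitude characters are unchanged.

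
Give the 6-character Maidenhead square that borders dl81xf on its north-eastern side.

DL91ag

Longitude subsquare x = 23; +1 → 24, wraps to 0 = a, carry into square.
Longitude square 8; +1 → 9.
Latitude subsquare f = 5; +1 → 6 = g.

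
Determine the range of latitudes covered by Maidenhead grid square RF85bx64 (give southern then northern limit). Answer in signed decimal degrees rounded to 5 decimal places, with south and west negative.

-34.02500, -34.02083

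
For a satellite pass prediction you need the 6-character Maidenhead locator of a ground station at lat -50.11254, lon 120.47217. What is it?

PD09fv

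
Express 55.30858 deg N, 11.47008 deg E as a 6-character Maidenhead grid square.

JO55rh

Offset from 180°W / 90°S: lon 191.4701°, lat 145.3086°.
Field: 191.4701/20 → 9 → J, 145.3086/10 → 14 → O; chars JO.
Square: 11.4701/2 → 5, 5.3086/1 → 5; chars 55.
Subsquare: 1.4701/0.0833333 → 17 → r, 0.3086/0.0416667 → 7 → h; chars rh.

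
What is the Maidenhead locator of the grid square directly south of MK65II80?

MK65ih89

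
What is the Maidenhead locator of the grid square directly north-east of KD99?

Longitude square 9; +1 → 10, wraps to 0, carry into field.
Longitude field K = 10; +1 → 11 = L.
Latitude square 9; +1 → 10, wraps to 0, carry into field.
Latitude field D = 3; +1 → 4 = E.

LE00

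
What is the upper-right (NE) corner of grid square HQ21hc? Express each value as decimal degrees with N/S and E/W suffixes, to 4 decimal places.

Field H=7, Q=16: +7·20° lon, +16·10° lat → SW at lon -40°, lat 70°.
Square 2, 1: +2·2° lon, +1·1° lat → SW at lon -36°, lat 71°.
Subsquare h=7, c=2: +7·0.0833333° lon, +2·0.0416667° lat → SW at lon -35.4167°, lat 71.0833°.
Cell spans 0.0833333° lon × 0.0416667° lat. NE corner is SW corner plus one full cell.
latitude 71.1250° N, longitude 35.3333° W.

71.1250° N, 35.3333° W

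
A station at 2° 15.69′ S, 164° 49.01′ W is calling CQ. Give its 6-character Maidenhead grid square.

AI77or

Offset from 180°W / 90°S: lon 15.1832°, lat 87.7385°.
Field: lon ⌊15.1832/20⌋ = 0 → A; lat ⌊87.7385/10⌋ = 8 → I.
Square: lon ⌊15.1832/2⌋ = 7; lat ⌊7.7385/1⌋ = 7.
Subsquare: lon ⌊1.1832/0.0833333⌋ = 14 → o; lat ⌊0.7385/0.0416667⌋ = 17 → r.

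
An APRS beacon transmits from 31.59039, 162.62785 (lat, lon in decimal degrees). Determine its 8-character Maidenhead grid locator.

Add 180° to longitude and 90° to latitude: 342.62785, 121.59039.
Field: lon ⌊342.62785/20⌋ = 17 → R; lat ⌊121.59039/10⌋ = 12 → M.
Square: lon ⌊2.62785/2⌋ = 1; lat ⌊1.59039/1⌋ = 1.
Subsquare: lon ⌊0.62785/0.0833333⌋ = 7 → h; lat ⌊0.59039/0.0416667⌋ = 14 → o.
Extended square: lon ⌊0.04452/0.00833333⌋ = 5; lat ⌊0.00706/0.00416667⌋ = 1.

RM11ho51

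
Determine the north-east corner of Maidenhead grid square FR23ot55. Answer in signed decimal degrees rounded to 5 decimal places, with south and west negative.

83.81667, -74.78333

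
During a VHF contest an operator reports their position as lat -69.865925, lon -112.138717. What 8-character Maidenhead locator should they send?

DC30wd32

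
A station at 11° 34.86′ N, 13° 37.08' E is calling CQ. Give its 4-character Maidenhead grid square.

JK61

Offset from 180°W / 90°S: lon 193.62°, lat 101.58°.
Field (20°×10°, letters A–R): lon ⌊193.62/20⌋ = 9 → J; lat ⌊101.58/10⌋ = 10 → K.
Square (2°×1°, digits 0–9): lon ⌊13.62/2⌋ = 6; lat ⌊1.58/1⌋ = 1.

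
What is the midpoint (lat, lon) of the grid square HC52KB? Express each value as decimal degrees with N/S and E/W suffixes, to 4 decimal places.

67.9375° S, 29.1250° W

Field H=7, C=2: +7·20° lon, +2·10° lat → SW at lon -40°, lat -70°.
Square 5, 2: +5·2° lon, +2·1° lat → SW at lon -30°, lat -68°.
Subsquare k=10, b=1: +10·0.0833333° lon, +1·0.0416667° lat → SW at lon -29.1667°, lat -67.9583°.
Cell spans 0.0833333° lon × 0.0416667° lat. Centre is SW corner plus half of each.
latitude 67.9375° S, longitude 29.1250° W.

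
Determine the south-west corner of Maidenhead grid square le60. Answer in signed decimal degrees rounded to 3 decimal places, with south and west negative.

-50.000, 52.000

Field L=11, E=4: +11·20° lon, +4·10° lat → SW at lon 40°, lat -50°.
Square 6, 0: +6·2° lon, +0·1° lat → SW at lon 52°, lat -50°.
latitude -50.000, longitude 52.000.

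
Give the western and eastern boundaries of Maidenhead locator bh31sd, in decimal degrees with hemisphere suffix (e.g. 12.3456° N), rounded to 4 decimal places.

152.5000° W, 152.4167° W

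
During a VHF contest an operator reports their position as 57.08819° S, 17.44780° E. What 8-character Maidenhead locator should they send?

JD82rv38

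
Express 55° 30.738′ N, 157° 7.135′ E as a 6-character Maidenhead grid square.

Add 180° to longitude and 90° to latitude: 337.1189, 145.5123.
Field: 337.1189/20 → 16 → Q, 145.5123/10 → 14 → O; chars QO.
Square: 17.1189/2 → 8, 5.5123/1 → 5; chars 85.
Subsquare: 1.1189/0.0833333 → 13 → n, 0.5123/0.0416667 → 12 → m; chars nm.

QO85nm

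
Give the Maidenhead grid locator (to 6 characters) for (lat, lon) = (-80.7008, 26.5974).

Offset from 180°W / 90°S: lon 206.5974°, lat 9.2992°.
Field (20°×10°, letters A–R): 206.5974/20 → 10 → K, 9.2992/10 → 0 → A; chars KA.
Square (2°×1°, digits 0–9): 6.5974/2 → 3, 9.2992/1 → 9; chars 39.
Subsquare (5′×2.5′, letters a–x): 0.5974/0.0833333 → 7 → h, 0.2992/0.0416667 → 7 → h; chars hh.

KA39hh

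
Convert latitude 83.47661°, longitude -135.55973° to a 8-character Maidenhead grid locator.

CR23fl24

Add 180° to longitude and 90° to latitude: 44.44027, 173.47661.
Field (20°×10°, letters A–R): lon ⌊44.44027/20⌋ = 2 → C; lat ⌊173.47661/10⌋ = 17 → R.
Square (2°×1°, digits 0–9): lon ⌊4.44027/2⌋ = 2; lat ⌊3.47661/1⌋ = 3.
Subsquare (5′×2.5′, letters a–x): lon ⌊0.44027/0.0833333⌋ = 5 → f; lat ⌊0.47661/0.0416667⌋ = 11 → l.
Extended square (30″×15″, digits 0–9): lon ⌊0.02360/0.00833333⌋ = 2; lat ⌊0.01828/0.00416667⌋ = 4.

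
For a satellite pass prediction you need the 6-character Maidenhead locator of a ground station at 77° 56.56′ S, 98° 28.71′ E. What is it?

Offset from 180°W / 90°S: lon 278.4785°, lat 12.0573°.
Field: lon ⌊278.4785/20⌋ = 13 → N; lat ⌊12.0573/10⌋ = 1 → B.
Square: lon ⌊18.4785/2⌋ = 9; lat ⌊2.0573/1⌋ = 2.
Subsquare: lon ⌊0.4785/0.0833333⌋ = 5 → f; lat ⌊0.0573/0.0416667⌋ = 1 → b.

NB92fb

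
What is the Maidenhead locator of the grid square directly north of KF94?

Latitude square 4; +1 → 5.
The longitude characters are unchanged.

KF95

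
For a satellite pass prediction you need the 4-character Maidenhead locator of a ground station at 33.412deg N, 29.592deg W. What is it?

HM53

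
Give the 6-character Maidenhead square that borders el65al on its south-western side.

EL55xk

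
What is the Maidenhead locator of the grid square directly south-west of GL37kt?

GL37js

Longitude subsquare k = 10; −1 → 9 = j.
Latitude subsquare t = 19; −1 → 18 = s.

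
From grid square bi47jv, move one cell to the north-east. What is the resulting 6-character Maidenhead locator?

BI47kw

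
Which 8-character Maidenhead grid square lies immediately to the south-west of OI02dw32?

Longitude extended square 3; −1 → 2.
Latitude extended square 2; −1 → 1.

OI02dw21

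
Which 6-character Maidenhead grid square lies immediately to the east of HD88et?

HD88ft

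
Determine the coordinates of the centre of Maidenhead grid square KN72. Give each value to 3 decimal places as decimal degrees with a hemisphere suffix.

42.500° N, 35.000° E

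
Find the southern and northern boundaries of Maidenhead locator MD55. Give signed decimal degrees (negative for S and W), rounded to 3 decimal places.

-55.000, -54.000

Field M=12, D=3: +12·20° lon, +3·10° lat → SW at lon 60°, lat -60°.
Square 5, 5: +5·2° lon, +5·1° lat → SW at lon 70°, lat -55°.
Cell spans 2° lon × 1° lat.
south -55.000, north -54.000.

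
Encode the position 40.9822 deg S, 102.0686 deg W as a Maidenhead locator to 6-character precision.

Shift to the Maidenhead origin (180°W, 90°S): lon 77.9314, lat 49.0178.
Field: lon ⌊77.9314/20⌋ = 3 → D; lat ⌊49.0178/10⌋ = 4 → E.
Square: lon ⌊17.9314/2⌋ = 8; lat ⌊9.0178/1⌋ = 9.
Subsquare: lon ⌊1.9314/0.0833333⌋ = 23 → x; lat ⌊0.0178/0.0416667⌋ = 0 → a.

DE89xa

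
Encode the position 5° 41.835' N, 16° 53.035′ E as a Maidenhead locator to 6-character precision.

JJ85kq

Add 180° to longitude and 90° to latitude: 196.8839, 95.6972.
Field (20°×10°, letters A–R): lon ⌊196.8839/20⌋ = 9 → J; lat ⌊95.6972/10⌋ = 9 → J.
Square (2°×1°, digits 0–9): lon ⌊16.8839/2⌋ = 8; lat ⌊5.6972/1⌋ = 5.
Subsquare (5′×2.5′, letters a–x): lon ⌊0.8839/0.0833333⌋ = 10 → k; lat ⌊0.6972/0.0416667⌋ = 16 → q.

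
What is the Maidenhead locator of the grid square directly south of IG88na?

IG87nx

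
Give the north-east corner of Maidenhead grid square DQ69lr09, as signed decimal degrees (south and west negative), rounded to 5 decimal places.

79.75000, -107.07500

Field D=3, Q=16: +3·20° lon, +16·10° lat → SW at lon -120°, lat 70°.
Square 6, 9: +6·2° lon, +9·1° lat → SW at lon -108°, lat 79°.
Subsquare l=11, r=17: +11·0.0833333° lon, +17·0.0416667° lat → SW at lon -107.083°, lat 79.7083°.
Extended square 0, 9: +0·0.00833333° lon, +9·0.00416667° lat → SW at lon -107.083°, lat 79.7458°.
Cell spans 0.00833333° lon × 0.00416667° lat. NE corner is SW corner plus one full cell.
latitude 79.75000, longitude -107.07500.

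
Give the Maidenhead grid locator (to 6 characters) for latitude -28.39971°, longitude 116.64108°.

OG81ho

Offset from 180°W / 90°S: lon 296.6411°, lat 61.6003°.
Field: 296.6411/20 → 14 → O, 61.6003/10 → 6 → G; chars OG.
Square: 16.6411/2 → 8, 1.6003/1 → 1; chars 81.
Subsquare: 0.6411/0.0833333 → 7 → h, 0.6003/0.0416667 → 14 → o; chars ho.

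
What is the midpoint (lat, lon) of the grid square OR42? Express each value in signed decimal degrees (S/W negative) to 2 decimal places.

Field O=14, R=17: +14·20° lon, +17·10° lat → SW at lon 100°, lat 80°.
Square 4, 2: +4·2° lon, +2·1° lat → SW at lon 108°, lat 82°.
Cell spans 2° lon × 1° lat. Centre is SW corner plus half of each.
latitude 82.50, longitude 109.00.

82.50, 109.00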